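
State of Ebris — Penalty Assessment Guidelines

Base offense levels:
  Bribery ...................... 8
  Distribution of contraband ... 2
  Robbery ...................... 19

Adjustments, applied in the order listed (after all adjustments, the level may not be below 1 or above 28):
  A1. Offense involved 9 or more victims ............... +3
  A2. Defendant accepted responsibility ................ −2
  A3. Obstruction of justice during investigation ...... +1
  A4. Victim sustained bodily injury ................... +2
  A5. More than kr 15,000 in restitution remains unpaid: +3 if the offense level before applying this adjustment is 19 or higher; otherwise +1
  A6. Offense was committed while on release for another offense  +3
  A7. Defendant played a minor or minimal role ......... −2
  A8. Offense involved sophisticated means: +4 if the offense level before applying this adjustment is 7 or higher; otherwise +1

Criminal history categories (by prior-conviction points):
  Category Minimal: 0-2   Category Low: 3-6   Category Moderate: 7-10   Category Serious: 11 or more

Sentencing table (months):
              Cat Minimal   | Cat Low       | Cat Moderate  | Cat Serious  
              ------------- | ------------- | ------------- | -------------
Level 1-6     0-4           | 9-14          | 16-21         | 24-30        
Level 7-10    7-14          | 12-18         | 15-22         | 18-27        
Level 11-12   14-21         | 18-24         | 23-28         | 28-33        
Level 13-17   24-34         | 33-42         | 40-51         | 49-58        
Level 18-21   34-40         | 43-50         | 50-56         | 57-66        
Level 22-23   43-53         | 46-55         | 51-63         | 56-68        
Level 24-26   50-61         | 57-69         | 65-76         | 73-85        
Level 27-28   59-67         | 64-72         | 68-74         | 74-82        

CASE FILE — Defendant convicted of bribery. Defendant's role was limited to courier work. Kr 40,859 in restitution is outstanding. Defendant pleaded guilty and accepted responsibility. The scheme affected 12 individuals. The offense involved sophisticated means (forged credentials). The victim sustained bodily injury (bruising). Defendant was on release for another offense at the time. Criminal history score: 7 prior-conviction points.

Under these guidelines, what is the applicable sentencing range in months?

40-51 months

Base offense level for bribery: 8.
A1 applies: 8 + 3 = 11.
A2 applies: 11 − 2 = 9.
A3 does not apply.
A4 applies: 9 + 2 = 11.
A5 applies (level before this adjustment is 11 < 19, so +1): 11 + 1 = 12.
A6 applies: 12 + 3 = 15.
A7 applies: 15 − 2 = 13.
A8 applies (level before this adjustment is 13 ≥ 7, so +4): 13 + 4 = 17.
Final offense level: 17.
Criminal history: 7 prior points → Category Moderate (7-10).
Level 17 falls in the 13-17 band.
Grid: Level 13-17 × Category Moderate = 40-51 months.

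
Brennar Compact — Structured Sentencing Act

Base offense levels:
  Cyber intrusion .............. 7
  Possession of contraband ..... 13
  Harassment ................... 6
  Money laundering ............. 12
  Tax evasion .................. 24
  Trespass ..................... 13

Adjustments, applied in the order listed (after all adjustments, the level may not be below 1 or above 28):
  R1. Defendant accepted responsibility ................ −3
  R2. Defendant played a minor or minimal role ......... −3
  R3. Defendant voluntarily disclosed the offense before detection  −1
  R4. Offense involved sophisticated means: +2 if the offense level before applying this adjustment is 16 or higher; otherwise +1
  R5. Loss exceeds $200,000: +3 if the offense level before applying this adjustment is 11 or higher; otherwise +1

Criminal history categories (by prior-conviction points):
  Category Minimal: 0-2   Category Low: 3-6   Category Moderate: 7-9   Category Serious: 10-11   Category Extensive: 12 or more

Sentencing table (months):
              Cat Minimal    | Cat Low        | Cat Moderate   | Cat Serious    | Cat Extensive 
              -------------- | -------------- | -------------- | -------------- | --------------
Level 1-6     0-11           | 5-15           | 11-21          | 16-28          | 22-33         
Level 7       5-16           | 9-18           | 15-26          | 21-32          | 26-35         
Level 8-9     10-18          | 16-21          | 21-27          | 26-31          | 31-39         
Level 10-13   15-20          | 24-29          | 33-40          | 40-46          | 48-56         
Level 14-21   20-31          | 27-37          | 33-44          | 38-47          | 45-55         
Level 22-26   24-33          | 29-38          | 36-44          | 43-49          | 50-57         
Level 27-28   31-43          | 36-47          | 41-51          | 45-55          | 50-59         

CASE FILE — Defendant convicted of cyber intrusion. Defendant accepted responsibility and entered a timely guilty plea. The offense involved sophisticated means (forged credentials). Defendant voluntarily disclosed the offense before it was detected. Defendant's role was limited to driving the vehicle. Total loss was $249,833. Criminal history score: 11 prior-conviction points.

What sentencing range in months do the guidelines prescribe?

16-28 months

Base offense level for cyber intrusion: 7.
R1 applies: 7 − 3 = 4.
R2 applies: 4 − 3 = 1.
R3 applies: 1 − 1 = 0.
R4 applies (level before this adjustment is 0 < 16, so +1): 0 + 1 = 1.
R5 applies (level before this adjustment is 1 < 11, so +1): 1 + 1 = 2.
Final offense level: 2.
Criminal history: 11 prior points → Category Serious (10-11).
Level 2 falls in the 1-6 band.
Grid: Level 1-6 × Category Serious = 16-28 months.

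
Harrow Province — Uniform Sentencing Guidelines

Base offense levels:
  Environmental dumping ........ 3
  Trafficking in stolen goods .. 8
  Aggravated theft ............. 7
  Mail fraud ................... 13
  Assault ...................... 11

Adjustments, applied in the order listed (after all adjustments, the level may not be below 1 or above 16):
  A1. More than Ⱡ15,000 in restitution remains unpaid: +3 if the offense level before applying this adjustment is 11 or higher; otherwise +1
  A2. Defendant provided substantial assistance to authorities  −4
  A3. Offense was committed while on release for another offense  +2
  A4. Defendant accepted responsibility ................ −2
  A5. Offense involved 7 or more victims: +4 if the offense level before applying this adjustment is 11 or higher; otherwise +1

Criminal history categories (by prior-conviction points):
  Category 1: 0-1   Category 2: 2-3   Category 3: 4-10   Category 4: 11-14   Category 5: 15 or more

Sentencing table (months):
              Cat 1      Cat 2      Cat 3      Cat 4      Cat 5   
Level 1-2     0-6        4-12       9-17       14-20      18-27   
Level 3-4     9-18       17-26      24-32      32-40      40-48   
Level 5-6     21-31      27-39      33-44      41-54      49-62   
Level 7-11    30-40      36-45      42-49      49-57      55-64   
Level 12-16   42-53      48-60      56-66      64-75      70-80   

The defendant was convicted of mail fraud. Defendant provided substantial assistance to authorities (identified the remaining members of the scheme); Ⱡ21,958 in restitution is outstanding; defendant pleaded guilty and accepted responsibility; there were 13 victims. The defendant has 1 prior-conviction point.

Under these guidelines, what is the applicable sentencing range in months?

30-40 months

Base offense level for mail fraud: 13.
A1 applies (level before this adjustment is 13 ≥ 11, so +3): 13 + 3 = 16.
A2 applies: 16 − 4 = 12.
A3 does not apply.
A4 applies: 12 − 2 = 10.
A5 applies (level before this adjustment is 10 < 11, so +1): 10 + 1 = 11.
Final offense level: 11.
Criminal history: 1 prior point → Category 1 (0-1).
Level 11 falls in the 7-11 band.
Grid: Level 7-11 × Category 1 = 30-40 months.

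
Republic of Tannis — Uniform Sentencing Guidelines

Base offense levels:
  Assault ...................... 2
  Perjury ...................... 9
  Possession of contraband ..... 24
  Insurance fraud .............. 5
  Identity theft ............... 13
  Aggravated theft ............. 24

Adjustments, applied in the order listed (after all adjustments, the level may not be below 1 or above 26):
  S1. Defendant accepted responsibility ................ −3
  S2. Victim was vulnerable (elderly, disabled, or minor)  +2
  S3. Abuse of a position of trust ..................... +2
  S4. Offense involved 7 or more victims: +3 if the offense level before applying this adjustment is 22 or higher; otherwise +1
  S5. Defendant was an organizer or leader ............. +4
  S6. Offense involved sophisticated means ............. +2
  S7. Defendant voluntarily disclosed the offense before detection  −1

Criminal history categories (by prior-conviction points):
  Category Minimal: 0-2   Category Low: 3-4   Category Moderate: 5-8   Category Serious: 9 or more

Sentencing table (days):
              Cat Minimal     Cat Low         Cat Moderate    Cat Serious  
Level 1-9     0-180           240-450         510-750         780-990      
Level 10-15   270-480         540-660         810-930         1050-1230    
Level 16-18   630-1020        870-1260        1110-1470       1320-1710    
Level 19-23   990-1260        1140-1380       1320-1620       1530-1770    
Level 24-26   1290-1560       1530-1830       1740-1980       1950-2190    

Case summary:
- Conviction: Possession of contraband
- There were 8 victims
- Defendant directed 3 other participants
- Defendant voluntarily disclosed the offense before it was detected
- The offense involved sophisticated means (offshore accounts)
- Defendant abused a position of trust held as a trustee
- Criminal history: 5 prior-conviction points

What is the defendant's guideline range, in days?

Base offense level for possession of contraband: 24.
S3 applies: 24 + 2 = 26.
S4 applies (level before this adjustment is 26 ≥ 22, so +3): 26 + 3 = 29.
S5 applies: 29 + 4 = 33.
S6 applies: 33 + 2 = 35.
S7 applies: 35 − 1 = 34.
Level 34 exceeds the maximum of 26; capped at 26.
Final offense level: 26.
Criminal history: 5 prior points → Category Moderate (5-8).
Level 26 falls in the 24-26 band.
Grid: Level 24-26 × Category Moderate = 1740-1980 days.

1740-1980 days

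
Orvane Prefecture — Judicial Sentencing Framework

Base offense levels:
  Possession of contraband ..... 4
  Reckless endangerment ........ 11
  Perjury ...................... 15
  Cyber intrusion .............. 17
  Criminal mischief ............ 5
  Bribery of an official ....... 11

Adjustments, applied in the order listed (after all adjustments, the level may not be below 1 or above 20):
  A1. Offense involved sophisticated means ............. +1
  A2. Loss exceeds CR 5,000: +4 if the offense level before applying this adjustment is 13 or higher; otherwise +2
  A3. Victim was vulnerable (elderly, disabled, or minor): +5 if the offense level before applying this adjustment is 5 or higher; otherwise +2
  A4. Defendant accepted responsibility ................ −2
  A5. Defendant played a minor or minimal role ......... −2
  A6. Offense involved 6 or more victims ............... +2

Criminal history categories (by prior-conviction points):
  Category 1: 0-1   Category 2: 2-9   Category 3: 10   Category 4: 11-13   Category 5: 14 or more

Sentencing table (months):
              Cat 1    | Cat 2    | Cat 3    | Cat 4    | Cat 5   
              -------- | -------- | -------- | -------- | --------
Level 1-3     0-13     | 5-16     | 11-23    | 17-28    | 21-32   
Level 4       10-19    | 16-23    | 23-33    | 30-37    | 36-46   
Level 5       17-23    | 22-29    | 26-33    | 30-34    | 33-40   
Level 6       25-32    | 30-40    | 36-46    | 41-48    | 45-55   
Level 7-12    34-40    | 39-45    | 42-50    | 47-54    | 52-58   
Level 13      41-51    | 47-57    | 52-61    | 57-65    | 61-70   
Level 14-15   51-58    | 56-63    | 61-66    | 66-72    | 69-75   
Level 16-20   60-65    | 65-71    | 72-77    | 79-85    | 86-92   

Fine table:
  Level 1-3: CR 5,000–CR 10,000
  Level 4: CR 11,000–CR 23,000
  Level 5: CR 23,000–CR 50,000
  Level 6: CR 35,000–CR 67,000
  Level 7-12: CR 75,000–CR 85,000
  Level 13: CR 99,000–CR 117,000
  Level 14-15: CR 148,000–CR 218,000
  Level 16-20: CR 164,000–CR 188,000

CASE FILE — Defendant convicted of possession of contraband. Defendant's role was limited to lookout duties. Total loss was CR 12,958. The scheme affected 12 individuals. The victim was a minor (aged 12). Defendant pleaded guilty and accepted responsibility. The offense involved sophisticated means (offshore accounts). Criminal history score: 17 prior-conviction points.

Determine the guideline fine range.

CR 75,000–CR 85,000

Base offense level for possession of contraband: 4.
A1 applies: 4 + 1 = 5.
A2 applies (level before this adjustment is 5 < 13, so +2): 5 + 2 = 7.
A3 applies (level before this adjustment is 7 ≥ 5, so +5): 7 + 5 = 12.
A4 applies: 12 − 2 = 10.
A5 applies: 10 − 2 = 8.
A6 applies: 8 + 2 = 10.
Final offense level: 10.
Level 10 falls in the 7-12 band.
Fine table: Level 7-12 → CR 75,000–CR 85,000.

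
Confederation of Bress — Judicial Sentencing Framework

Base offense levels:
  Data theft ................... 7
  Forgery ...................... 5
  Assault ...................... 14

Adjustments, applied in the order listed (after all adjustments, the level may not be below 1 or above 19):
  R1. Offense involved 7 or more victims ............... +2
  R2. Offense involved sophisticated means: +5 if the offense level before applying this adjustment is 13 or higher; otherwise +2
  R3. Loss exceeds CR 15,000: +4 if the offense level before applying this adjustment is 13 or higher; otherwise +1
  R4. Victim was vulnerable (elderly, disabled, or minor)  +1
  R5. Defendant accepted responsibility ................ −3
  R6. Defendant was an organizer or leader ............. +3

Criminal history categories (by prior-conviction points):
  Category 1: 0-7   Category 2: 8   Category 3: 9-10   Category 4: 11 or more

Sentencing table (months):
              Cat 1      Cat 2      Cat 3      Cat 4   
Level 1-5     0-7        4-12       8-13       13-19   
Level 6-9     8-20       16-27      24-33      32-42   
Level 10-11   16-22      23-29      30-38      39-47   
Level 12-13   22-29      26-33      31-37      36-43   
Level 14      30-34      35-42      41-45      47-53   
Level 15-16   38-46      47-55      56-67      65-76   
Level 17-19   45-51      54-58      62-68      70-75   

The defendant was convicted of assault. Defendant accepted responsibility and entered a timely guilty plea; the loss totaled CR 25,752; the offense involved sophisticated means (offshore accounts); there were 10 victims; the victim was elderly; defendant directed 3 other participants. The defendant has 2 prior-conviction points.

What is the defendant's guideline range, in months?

45-51 months

Base offense level for assault: 14.
R1 applies: 14 + 2 = 16.
R2 applies (level before this adjustment is 16 ≥ 13, so +5): 16 + 5 = 21.
R3 applies (level before this adjustment is 21 ≥ 13, so +4): 21 + 4 = 25.
R4 applies: 25 + 1 = 26.
R5 applies: 26 − 3 = 23.
R6 applies: 23 + 3 = 26.
Level 26 exceeds the maximum of 19; capped at 19.
Final offense level: 19.
Criminal history: 2 prior points → Category 1 (0-7).
Level 19 falls in the 17-19 band.
Grid: Level 17-19 × Category 1 = 45-51 months.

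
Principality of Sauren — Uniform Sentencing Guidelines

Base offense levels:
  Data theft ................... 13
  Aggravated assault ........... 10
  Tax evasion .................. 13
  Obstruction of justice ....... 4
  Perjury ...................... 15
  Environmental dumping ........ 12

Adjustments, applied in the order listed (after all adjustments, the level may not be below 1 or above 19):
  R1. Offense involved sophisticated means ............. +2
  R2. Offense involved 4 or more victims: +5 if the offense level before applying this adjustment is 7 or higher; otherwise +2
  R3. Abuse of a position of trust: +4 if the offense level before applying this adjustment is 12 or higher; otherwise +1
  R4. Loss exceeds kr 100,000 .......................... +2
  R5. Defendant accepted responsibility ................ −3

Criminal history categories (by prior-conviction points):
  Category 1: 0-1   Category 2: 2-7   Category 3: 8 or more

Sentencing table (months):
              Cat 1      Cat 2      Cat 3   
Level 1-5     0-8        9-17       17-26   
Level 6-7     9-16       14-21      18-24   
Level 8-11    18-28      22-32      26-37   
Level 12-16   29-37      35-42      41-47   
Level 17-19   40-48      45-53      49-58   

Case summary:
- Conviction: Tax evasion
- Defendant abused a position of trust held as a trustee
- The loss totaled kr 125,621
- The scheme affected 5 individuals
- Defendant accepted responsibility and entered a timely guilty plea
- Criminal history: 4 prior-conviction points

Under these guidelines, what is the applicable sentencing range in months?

45-53 months

Base offense level for tax evasion: 13.
R2 applies (level before this adjustment is 13 ≥ 7, so +5): 13 + 5 = 18.
R3 applies (level before this adjustment is 18 ≥ 12, so +4): 18 + 4 = 22.
R4 applies: 22 + 2 = 24.
R5 applies: 24 − 3 = 21.
Level 21 exceeds the maximum of 19; capped at 19.
Final offense level: 19.
Criminal history: 4 prior points → Category 2 (2-7).
Level 19 falls in the 17-19 band.
Grid: Level 17-19 × Category 2 = 45-53 months.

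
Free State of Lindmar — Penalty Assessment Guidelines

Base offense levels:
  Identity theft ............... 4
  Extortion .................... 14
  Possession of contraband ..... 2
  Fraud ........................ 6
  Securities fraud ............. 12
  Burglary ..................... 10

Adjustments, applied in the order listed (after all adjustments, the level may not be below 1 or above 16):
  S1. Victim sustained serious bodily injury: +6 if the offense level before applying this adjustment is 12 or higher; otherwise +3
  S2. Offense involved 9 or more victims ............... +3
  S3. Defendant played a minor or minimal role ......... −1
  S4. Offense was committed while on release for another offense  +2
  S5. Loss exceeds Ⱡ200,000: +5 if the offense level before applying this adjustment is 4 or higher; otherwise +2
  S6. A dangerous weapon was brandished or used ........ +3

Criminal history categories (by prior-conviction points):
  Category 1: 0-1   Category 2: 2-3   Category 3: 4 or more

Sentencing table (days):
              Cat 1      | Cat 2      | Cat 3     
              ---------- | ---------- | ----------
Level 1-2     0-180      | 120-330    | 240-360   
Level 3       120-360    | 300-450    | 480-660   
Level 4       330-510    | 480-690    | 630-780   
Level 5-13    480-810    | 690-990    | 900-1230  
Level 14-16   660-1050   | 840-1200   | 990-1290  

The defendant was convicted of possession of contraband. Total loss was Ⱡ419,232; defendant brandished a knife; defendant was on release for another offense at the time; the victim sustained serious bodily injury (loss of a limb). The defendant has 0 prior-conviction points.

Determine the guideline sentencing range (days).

660-1050 days

Base offense level for possession of contraband: 2.
S1 applies (level before this adjustment is 2 < 12, so +3): 2 + 3 = 5.
S4 applies: 5 + 2 = 7.
S5 applies (level before this adjustment is 7 ≥ 4, so +5): 7 + 5 = 12.
S6 applies: 12 + 3 = 15.
Final offense level: 15.
Criminal history: 0 prior points → Category 1 (0-1).
Level 15 falls in the 14-16 band.
Grid: Level 14-16 × Category 1 = 660-1050 days.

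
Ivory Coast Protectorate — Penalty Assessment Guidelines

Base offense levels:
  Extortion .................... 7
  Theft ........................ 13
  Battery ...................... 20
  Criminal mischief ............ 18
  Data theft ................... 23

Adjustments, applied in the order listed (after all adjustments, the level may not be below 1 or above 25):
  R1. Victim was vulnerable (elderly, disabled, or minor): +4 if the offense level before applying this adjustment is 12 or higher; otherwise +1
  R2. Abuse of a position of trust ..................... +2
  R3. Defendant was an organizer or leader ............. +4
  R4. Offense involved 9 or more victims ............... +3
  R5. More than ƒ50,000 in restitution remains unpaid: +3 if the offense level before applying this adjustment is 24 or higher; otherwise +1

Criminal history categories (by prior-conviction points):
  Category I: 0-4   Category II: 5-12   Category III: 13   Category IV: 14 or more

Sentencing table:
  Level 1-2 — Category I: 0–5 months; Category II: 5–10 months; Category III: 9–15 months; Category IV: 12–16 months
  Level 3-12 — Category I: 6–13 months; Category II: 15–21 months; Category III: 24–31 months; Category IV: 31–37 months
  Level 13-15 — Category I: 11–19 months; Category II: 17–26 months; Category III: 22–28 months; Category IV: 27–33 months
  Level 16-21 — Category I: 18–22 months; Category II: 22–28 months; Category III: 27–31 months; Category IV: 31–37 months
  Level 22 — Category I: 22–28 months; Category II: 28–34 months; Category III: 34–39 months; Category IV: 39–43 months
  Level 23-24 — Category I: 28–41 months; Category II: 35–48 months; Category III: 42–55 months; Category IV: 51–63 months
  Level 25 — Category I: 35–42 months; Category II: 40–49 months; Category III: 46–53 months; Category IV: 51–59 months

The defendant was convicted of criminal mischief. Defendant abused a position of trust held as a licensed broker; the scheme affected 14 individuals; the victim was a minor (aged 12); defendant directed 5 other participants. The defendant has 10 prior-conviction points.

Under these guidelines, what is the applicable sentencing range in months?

40-49 months

Base offense level for criminal mischief: 18.
R1 applies (level before this adjustment is 18 ≥ 12, so +4): 18 + 4 = 22.
R2 applies: 22 + 2 = 24.
R3 applies: 24 + 4 = 28.
R4 applies: 28 + 3 = 31.
Level 31 exceeds the maximum of 25; capped at 25.
Final offense level: 25.
Criminal history: 10 prior points → Category II (5-12).
Level 25 falls in the 25 band.
Grid: Level 25 × Category II = 40-49 months.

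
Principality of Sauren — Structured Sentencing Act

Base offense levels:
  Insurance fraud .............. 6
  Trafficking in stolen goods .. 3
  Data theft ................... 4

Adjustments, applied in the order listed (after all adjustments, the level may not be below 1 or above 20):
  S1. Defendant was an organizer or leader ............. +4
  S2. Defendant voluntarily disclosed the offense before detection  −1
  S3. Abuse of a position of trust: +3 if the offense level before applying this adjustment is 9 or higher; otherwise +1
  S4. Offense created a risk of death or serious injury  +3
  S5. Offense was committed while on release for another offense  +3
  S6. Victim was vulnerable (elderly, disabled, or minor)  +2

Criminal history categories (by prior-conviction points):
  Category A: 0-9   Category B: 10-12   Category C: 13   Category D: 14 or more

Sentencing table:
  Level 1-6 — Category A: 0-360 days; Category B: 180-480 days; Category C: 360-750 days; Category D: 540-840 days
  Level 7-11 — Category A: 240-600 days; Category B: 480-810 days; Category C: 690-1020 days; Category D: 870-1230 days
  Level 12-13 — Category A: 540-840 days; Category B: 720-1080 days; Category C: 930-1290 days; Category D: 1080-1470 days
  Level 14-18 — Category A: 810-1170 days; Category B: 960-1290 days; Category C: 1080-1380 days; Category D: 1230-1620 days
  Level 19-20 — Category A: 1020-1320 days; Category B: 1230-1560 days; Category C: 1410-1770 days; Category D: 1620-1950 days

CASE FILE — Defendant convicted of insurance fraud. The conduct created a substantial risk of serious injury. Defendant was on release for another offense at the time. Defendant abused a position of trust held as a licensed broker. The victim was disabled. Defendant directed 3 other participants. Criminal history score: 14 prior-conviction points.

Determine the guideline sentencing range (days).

Base offense level for insurance fraud: 6.
S1 applies: 6 + 4 = 10.
S3 applies (level before this adjustment is 10 ≥ 9, so +3): 10 + 3 = 13.
S4 applies: 13 + 3 = 16.
S5 applies: 16 + 3 = 19.
S6 applies: 19 + 2 = 21.
Level 21 exceeds the maximum of 20; capped at 20.
Final offense level: 20.
Criminal history: 14 prior points → Category D (14+).
Level 20 falls in the 19-20 band.
Grid: Level 19-20 × Category D = 1620-1950 days.

1620-1950 days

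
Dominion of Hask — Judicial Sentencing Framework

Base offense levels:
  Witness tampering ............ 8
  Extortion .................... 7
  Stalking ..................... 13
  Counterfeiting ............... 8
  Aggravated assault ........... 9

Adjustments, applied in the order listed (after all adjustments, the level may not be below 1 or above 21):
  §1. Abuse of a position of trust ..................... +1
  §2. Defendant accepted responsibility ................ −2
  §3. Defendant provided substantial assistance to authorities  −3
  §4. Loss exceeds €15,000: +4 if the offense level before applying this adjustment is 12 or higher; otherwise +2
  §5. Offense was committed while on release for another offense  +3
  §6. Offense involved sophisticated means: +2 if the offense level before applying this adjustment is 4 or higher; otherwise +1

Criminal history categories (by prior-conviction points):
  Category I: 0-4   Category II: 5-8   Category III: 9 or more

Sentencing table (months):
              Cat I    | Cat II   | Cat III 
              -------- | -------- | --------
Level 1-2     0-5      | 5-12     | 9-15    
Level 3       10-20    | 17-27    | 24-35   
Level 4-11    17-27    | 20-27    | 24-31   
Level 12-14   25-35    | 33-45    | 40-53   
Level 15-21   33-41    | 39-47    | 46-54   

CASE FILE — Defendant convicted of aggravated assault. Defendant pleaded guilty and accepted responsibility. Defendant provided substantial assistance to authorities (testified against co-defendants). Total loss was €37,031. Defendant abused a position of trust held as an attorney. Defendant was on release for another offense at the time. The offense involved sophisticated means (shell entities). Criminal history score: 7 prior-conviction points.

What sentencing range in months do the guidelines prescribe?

Base offense level for aggravated assault: 9.
§1 applies: 9 + 1 = 10.
§2 applies: 10 − 2 = 8.
§3 applies: 8 − 3 = 5.
§4 applies (level before this adjustment is 5 < 12, so +2): 5 + 2 = 7.
§5 applies: 7 + 3 = 10.
§6 applies (level before this adjustment is 10 ≥ 4, so +2): 10 + 2 = 12.
Final offense level: 12.
Criminal history: 7 prior points → Category II (5-8).
Level 12 falls in the 12-14 band.
Grid: Level 12-14 × Category II = 33-45 months.

33-45 months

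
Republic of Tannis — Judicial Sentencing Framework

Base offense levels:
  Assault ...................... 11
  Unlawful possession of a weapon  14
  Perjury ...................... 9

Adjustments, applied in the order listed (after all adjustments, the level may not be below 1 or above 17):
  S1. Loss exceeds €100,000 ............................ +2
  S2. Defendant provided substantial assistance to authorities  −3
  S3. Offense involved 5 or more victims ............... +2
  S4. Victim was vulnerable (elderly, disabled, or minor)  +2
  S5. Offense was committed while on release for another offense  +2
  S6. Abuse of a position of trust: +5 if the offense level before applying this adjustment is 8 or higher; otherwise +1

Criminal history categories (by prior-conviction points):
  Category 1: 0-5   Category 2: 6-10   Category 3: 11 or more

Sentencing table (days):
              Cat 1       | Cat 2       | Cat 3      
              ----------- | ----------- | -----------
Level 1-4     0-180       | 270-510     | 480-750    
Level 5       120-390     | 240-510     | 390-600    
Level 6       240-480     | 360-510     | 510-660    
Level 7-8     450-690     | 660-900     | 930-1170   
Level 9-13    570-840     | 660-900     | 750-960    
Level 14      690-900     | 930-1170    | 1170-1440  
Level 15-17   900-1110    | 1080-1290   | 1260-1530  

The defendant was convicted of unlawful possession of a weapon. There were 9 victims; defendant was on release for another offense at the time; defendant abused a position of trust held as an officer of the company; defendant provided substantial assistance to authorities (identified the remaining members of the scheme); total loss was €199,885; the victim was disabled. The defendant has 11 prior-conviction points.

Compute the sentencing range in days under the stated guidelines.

1260-1530 days

Base offense level for unlawful possession of a weapon: 14.
S1 applies: 14 + 2 = 16.
S2 applies: 16 − 3 = 13.
S3 applies: 13 + 2 = 15.
S4 applies: 15 + 2 = 17.
S5 applies: 17 + 2 = 19.
S6 applies (level before this adjustment is 19 ≥ 8, so +5): 19 + 5 = 24.
Level 24 exceeds the maximum of 17; capped at 17.
Final offense level: 17.
Criminal history: 11 prior points → Category 3 (11+).
Level 17 falls in the 15-17 band.
Grid: Level 15-17 × Category 3 = 1260-1530 days.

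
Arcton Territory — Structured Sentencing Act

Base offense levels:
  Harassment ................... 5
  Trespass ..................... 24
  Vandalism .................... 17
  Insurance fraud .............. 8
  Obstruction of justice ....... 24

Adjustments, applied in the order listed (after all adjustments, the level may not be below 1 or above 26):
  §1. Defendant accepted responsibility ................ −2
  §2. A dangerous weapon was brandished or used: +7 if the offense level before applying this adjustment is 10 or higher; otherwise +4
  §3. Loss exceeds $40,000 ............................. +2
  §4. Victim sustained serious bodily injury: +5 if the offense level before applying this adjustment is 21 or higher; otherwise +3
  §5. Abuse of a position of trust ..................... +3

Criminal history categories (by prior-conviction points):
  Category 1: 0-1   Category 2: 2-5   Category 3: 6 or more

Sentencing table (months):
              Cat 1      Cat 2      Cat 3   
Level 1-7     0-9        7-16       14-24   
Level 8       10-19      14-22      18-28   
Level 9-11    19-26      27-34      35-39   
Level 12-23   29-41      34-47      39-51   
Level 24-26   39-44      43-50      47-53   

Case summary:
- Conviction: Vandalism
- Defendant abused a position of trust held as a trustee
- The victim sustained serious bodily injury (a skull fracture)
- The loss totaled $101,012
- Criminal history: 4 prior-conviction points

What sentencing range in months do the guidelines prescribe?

43-50 months

Base offense level for vandalism: 17.
§1 does not apply.
§3 applies: 17 + 2 = 19.
§4 applies (level before this adjustment is 19 < 21, so +3): 19 + 3 = 22.
§5 applies: 22 + 3 = 25.
Final offense level: 25.
Criminal history: 4 prior points → Category 2 (2-5).
Level 25 falls in the 24-26 band.
Grid: Level 24-26 × Category 2 = 43-50 months.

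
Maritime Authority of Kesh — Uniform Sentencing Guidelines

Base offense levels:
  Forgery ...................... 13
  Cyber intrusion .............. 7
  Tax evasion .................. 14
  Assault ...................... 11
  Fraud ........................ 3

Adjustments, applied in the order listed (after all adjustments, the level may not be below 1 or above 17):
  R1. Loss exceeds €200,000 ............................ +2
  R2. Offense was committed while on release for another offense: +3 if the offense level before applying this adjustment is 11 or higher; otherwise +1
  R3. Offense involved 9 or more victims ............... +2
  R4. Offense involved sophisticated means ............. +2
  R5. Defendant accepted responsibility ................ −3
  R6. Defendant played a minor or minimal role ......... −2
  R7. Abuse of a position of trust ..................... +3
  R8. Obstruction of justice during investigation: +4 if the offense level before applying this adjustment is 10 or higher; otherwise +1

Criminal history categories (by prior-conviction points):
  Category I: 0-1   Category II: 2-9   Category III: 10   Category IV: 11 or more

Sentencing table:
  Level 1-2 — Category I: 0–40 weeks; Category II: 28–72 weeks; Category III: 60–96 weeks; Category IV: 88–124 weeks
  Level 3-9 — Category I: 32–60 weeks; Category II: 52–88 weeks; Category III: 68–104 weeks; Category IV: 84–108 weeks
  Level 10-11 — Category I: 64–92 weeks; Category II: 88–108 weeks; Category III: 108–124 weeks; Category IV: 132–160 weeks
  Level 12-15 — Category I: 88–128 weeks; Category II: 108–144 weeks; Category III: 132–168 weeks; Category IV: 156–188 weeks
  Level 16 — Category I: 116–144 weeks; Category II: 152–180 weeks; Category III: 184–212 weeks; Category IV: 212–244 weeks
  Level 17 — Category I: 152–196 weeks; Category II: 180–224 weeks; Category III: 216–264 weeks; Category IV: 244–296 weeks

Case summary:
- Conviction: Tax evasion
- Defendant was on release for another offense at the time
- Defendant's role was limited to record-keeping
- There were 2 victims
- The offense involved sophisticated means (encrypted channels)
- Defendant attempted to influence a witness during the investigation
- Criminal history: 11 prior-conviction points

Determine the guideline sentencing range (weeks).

Base offense level for tax evasion: 14.
R2 applies (level before this adjustment is 14 ≥ 11, so +3): 14 + 3 = 17.
R3 does not apply.
R4 applies: 17 + 2 = 19.
R6 applies: 19 − 2 = 17.
R7 does not apply.
R8 applies (level before this adjustment is 17 ≥ 10, so +4): 17 + 4 = 21.
Level 21 exceeds the maximum of 17; capped at 17.
Final offense level: 17.
Criminal history: 11 prior points → Category IV (11+).
Level 17 falls in the 17 band.
Grid: Level 17 × Category IV = 244-296 weeks.

244-296 weeks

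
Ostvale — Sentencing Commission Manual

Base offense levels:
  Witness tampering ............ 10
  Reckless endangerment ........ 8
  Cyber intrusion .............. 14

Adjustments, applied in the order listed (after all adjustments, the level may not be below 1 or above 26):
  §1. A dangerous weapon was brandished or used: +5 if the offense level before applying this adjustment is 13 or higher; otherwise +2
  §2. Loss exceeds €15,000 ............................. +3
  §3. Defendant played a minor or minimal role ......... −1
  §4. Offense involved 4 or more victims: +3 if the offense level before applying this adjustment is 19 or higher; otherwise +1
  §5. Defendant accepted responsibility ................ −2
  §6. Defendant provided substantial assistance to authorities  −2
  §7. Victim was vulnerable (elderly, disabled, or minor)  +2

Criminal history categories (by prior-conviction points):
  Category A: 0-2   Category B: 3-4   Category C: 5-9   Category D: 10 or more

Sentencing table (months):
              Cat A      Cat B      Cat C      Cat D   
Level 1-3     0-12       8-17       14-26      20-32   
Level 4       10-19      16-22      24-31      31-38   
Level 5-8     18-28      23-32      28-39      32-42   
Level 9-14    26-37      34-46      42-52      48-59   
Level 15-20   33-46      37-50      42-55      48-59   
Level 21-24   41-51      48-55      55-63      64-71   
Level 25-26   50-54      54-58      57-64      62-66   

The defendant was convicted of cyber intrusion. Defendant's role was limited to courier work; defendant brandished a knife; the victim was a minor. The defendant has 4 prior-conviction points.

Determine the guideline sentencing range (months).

Base offense level for cyber intrusion: 14.
§1 applies (level before this adjustment is 14 ≥ 13, so +5): 14 + 5 = 19.
§2 does not apply.
§3 applies: 19 − 1 = 18.
§7 applies: 18 + 2 = 20.
Final offense level: 20.
Criminal history: 4 prior points → Category B (3-4).
Level 20 falls in the 15-20 band.
Grid: Level 15-20 × Category B = 37-50 months.

37-50 months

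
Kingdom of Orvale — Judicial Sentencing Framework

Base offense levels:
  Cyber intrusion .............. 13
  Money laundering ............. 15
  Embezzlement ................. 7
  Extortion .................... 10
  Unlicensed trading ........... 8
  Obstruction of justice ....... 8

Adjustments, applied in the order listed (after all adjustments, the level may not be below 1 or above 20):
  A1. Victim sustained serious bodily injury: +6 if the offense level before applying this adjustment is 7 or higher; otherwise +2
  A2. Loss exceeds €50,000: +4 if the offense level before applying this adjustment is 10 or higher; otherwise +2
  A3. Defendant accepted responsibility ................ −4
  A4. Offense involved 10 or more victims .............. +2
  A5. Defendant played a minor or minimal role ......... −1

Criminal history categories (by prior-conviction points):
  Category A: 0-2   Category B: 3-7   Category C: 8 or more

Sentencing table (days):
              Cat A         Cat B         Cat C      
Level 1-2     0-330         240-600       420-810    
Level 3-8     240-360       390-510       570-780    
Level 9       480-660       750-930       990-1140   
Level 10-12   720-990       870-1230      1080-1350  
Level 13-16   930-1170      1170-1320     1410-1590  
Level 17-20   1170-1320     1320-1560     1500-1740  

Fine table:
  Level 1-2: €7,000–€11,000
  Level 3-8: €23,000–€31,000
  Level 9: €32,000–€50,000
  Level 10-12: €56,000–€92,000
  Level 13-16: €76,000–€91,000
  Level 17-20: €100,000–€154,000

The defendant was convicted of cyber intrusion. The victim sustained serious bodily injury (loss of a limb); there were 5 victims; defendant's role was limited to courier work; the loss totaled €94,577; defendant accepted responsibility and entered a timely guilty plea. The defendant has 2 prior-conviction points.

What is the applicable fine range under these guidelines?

€100,000–€154,000

Base offense level for cyber intrusion: 13.
A1 applies (level before this adjustment is 13 ≥ 7, so +6): 13 + 6 = 19.
A2 applies (level before this adjustment is 19 ≥ 10, so +4): 19 + 4 = 23.
A3 applies: 23 − 4 = 19.
A5 applies: 19 − 1 = 18.
Final offense level: 18.
Level 18 falls in the 17-20 band.
Fine table: Level 17-20 → €100,000–€154,000.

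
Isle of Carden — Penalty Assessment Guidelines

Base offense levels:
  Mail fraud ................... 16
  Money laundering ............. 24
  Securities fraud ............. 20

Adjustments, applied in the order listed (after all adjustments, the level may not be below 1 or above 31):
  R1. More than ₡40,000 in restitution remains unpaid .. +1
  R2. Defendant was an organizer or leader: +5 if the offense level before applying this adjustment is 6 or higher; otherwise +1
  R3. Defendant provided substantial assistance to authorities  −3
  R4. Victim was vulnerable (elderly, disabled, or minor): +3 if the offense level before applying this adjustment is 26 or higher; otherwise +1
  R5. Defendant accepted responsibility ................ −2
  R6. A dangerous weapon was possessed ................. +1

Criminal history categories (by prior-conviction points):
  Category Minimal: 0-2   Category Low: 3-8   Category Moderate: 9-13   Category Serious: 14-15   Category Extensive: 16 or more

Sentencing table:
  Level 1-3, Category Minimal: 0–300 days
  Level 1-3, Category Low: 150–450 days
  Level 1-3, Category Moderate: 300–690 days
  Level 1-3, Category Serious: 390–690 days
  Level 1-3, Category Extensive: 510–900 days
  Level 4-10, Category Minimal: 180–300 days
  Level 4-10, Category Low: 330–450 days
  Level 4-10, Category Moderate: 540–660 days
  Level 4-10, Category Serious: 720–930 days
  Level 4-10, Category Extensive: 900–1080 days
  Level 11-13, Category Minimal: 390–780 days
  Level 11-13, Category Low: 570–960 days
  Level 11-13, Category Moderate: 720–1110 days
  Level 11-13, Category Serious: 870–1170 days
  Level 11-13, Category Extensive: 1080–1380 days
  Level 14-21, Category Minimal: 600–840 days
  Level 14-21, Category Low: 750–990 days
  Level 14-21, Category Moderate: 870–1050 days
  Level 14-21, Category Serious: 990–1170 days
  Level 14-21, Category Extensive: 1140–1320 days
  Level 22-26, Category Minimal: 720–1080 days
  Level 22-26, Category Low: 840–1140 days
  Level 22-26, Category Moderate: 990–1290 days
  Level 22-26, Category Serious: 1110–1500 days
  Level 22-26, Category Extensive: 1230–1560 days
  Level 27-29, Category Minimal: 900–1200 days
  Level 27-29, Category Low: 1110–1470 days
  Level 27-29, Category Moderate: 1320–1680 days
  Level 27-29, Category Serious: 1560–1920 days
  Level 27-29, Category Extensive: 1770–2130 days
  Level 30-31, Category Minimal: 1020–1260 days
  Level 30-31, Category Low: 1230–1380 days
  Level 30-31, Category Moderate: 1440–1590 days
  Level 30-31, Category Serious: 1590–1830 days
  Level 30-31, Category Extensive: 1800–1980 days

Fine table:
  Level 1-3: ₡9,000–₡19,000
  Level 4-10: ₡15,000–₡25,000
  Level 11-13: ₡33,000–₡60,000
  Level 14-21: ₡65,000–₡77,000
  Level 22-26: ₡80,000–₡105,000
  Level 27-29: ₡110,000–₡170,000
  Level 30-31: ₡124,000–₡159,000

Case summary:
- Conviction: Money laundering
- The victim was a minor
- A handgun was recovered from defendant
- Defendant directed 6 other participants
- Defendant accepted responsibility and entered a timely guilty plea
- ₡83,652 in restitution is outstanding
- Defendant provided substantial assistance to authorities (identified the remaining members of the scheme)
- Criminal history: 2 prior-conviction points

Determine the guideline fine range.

Base offense level for money laundering: 24.
R1 applies: 24 + 1 = 25.
R2 applies (level before this adjustment is 25 ≥ 6, so +5): 25 + 5 = 30.
R3 applies: 30 − 3 = 27.
R4 applies (level before this adjustment is 27 ≥ 26, so +3): 27 + 3 = 30.
R5 applies: 30 − 2 = 28.
R6 applies: 28 + 1 = 29.
Final offense level: 29.
Level 29 falls in the 27-29 band.
Fine table: Level 27-29 → ₡110,000–₡170,000.

₡110,000–₡170,000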